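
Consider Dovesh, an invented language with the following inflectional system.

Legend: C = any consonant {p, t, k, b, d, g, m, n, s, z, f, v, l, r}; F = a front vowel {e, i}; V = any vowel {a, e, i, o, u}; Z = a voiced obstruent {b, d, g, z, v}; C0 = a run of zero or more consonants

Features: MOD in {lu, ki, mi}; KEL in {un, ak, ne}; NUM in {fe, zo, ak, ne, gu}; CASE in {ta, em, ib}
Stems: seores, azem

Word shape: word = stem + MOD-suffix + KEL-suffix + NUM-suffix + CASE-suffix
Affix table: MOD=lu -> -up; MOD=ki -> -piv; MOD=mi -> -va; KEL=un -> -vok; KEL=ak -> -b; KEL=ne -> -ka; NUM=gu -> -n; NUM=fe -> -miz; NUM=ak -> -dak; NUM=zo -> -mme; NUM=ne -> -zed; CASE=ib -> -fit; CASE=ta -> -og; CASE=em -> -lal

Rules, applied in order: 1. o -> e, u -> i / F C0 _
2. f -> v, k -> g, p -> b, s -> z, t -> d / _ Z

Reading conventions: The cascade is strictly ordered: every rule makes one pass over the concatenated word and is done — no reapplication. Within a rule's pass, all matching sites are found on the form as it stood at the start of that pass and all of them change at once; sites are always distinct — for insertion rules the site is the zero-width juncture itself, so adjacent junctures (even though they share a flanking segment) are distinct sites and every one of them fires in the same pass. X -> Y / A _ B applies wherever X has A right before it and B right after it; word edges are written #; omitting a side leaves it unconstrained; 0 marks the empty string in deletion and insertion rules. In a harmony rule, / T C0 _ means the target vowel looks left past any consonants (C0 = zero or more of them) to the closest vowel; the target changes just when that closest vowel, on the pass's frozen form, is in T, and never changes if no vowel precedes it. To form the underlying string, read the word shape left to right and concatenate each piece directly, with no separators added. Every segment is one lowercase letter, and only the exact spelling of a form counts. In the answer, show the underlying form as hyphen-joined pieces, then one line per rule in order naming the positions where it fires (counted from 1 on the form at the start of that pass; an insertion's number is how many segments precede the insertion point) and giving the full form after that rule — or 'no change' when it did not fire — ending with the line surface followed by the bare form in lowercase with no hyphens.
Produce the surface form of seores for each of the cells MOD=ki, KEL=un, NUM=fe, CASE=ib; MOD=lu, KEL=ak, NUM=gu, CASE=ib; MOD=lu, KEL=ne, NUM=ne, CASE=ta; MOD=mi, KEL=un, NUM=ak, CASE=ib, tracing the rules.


cell MOD=ki, KEL=un, NUM=fe, CASE=ib:
underlying: seores-piv-vok-miz-fit
1. o -> e, u -> i / F C0 _: fires at position(s) 3, 11: seerespivvekmizfit
2. f -> v, k -> g, p -> b, s -> z, t -> d / _ Z: no change
surface: seerespivvekmizfit

cell MOD=lu, KEL=ak, NUM=gu, CASE=ib:
underlying: seores-up-b-n-fit
1. o -> e, u -> i / F C0 _: fires at position(s) 3, 7: seeresipbnfit
2. f -> v, k -> g, p -> b, s -> z, t -> d / _ Z: fires at position(s) 8: seeresibbnfit
surface: seeresibbnfit

cell MOD=lu, KEL=ne, NUM=ne, CASE=ta:
underlying: seores-up-ka-zed-og
1. o -> e, u -> i / F C0 _: fires at position(s) 3, 7, 14: seeresipkazedeg
2. f -> v, k -> g, p -> b, s -> z, t -> d / _ Z: no change
surface: seeresipkazedeg

cell MOD=mi, KEL=un, NUM=ak, CASE=ib:
underlying: seores-va-vok-dak-fit
1. o -> e, u -> i / F C0 _: fires at position(s) 3: seeresvavokdakfit
2. f -> v, k -> g, p -> b, s -> z, t -> d / _ Z: fires at position(s) 6, 11: seerezvavogdakfit
surface: seerezvavogdakfit


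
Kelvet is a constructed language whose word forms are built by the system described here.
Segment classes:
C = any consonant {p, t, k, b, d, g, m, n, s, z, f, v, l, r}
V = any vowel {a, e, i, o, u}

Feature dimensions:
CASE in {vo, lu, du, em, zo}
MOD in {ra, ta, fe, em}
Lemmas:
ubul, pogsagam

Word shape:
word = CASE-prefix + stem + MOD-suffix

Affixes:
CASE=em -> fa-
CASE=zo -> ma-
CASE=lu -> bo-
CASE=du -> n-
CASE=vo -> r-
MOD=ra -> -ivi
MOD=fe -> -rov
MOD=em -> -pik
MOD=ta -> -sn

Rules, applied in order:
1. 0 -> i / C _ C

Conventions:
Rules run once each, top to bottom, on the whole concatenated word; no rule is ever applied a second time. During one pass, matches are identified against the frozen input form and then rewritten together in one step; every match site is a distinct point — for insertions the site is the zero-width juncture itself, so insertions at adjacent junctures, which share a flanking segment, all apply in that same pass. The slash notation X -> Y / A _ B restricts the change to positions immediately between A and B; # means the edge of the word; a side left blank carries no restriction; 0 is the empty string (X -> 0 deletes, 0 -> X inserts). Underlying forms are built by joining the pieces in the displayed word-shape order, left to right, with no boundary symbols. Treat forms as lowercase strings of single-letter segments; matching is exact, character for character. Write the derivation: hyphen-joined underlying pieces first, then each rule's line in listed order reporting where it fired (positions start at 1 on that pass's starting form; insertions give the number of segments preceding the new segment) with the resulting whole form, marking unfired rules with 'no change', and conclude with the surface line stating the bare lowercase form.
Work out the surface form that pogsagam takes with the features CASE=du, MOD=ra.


underlying: n-pogsagam-ivi
1. 0 -> i / C _ C: inserts after position(s) 1, 4: nipogisagamivi
surface: nipogisagamivi


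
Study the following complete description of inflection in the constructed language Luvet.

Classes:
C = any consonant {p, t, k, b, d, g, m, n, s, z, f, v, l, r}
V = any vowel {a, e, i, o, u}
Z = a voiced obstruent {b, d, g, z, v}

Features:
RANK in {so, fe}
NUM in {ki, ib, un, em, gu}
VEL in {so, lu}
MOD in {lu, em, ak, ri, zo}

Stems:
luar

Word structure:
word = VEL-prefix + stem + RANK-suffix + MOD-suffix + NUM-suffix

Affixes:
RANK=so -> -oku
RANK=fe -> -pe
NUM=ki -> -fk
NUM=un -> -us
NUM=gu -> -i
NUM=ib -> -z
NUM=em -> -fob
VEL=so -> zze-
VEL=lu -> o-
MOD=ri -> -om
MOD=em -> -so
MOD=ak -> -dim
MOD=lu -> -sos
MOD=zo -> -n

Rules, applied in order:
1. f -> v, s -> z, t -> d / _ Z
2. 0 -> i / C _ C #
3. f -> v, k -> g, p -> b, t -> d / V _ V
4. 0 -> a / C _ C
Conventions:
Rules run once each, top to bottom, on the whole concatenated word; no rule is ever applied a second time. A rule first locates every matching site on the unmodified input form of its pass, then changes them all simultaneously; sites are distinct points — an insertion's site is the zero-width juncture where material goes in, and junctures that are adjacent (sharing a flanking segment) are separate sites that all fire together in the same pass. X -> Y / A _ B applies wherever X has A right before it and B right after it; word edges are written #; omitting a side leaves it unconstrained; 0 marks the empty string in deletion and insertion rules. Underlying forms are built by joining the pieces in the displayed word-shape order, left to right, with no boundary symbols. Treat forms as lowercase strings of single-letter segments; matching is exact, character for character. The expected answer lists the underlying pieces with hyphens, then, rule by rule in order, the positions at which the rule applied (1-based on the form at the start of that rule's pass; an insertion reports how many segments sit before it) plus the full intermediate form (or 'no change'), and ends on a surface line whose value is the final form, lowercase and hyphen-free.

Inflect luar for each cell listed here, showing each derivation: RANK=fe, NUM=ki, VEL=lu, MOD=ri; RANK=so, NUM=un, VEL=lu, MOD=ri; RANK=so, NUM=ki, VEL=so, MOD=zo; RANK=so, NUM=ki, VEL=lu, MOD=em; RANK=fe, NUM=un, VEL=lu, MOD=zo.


cell RANK=fe, NUM=ki, VEL=lu, MOD=ri:
underlying: o-luar-pe-om-fk
1. f -> v, s -> z, t -> d / _ Z: no change
2. 0 -> i / C _ C #: inserts after position(s) 10: oluarpeomfik
3. f -> v, k -> g, p -> b, t -> d / V _ V: no change
4. 0 -> a / C _ C: inserts after position(s) 5, 9: oluarapeomafik
surface: oluarapeomafik

cell RANK=so, NUM=un, VEL=lu, MOD=ri:
underlying: o-luar-oku-om-us
1. f -> v, s -> z, t -> d / _ Z: no change
2. 0 -> i / C _ C #: no change
3. f -> v, k -> g, p -> b, t -> d / V _ V: fires at position(s) 7: oluaroguomus
4. 0 -> a / C _ C: no change
surface: oluaroguomus

cell RANK=so, NUM=ki, VEL=so, MOD=zo:
underlying: zze-luar-oku-n-fk
1. f -> v, s -> z, t -> d / _ Z: no change
2. 0 -> i / C _ C #: inserts after position(s) 12: zzeluarokunfik
3. f -> v, k -> g, p -> b, t -> d / V _ V: fires at position(s) 9: zzeluarogunfik
4. 0 -> a / C _ C: inserts after position(s) 1, 11: zazeluarogunafik
surface: zazeluarogunafik

cell RANK=so, NUM=ki, VEL=lu, MOD=em:
underlying: o-luar-oku-so-fk
1. f -> v, s -> z, t -> d / _ Z: no change
2. 0 -> i / C _ C #: inserts after position(s) 11: oluarokusofik
3. f -> v, k -> g, p -> b, t -> d / V _ V: fires at position(s) 7, 11: oluarogusovik
4. 0 -> a / C _ C: no change
surface: oluarogusovik

cell RANK=fe, NUM=un, VEL=lu, MOD=zo:
underlying: o-luar-pe-n-us
1. f -> v, s -> z, t -> d / _ Z: no change
2. 0 -> i / C _ C #: no change
3. f -> v, k -> g, p -> b, t -> d / V _ V: no change
4. 0 -> a / C _ C: inserts after position(s) 5: oluarapenus
surface: oluarapenus


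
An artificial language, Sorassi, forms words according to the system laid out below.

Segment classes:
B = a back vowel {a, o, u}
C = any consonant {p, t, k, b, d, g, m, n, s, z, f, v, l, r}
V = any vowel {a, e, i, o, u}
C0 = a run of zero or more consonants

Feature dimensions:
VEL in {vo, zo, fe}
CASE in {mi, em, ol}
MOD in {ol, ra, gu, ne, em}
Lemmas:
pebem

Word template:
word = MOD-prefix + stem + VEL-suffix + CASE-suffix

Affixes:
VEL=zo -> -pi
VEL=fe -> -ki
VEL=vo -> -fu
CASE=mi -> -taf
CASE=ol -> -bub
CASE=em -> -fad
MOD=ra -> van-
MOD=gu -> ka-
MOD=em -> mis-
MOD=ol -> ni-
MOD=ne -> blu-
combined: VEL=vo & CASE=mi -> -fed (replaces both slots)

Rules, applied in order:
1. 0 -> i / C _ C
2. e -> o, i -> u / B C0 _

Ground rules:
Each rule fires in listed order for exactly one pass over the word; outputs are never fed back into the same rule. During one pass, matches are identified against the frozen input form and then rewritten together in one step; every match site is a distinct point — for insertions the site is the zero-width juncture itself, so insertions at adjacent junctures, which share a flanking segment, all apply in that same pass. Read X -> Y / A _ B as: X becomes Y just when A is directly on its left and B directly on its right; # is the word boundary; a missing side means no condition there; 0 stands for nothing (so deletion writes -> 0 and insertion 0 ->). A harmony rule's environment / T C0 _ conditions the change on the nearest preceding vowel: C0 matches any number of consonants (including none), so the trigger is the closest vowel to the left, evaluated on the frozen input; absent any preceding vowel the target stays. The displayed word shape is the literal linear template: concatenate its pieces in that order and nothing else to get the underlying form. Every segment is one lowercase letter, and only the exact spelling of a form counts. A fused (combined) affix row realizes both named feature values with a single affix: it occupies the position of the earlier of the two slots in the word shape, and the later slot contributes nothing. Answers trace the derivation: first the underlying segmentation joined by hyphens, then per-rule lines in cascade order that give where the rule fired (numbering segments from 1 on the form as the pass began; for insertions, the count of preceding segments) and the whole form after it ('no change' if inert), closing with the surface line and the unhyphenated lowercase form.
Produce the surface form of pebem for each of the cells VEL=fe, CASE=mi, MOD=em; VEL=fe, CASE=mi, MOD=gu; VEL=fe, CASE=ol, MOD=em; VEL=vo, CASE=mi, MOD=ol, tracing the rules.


cell VEL=fe, CASE=mi, MOD=em:
underlying: mis-pebem-ki-taf
1. 0 -> i / C _ C: inserts after position(s) 3, 8: misipebemikitaf
2. e -> o, i -> u / B C0 _: no change
surface: misipebemikitaf

cell VEL=fe, CASE=mi, MOD=gu:
underlying: ka-pebem-ki-taf
1. 0 -> i / C _ C: inserts after position(s) 7: kapebemikitaf
2. e -> o, i -> u / B C0 _: fires at position(s) 4: kapobemikitaf
surface: kapobemikitaf

cell VEL=fe, CASE=ol, MOD=em:
underlying: mis-pebem-ki-bub
1. 0 -> i / C _ C: inserts after position(s) 3, 8: misipebemikibub
2. e -> o, i -> u / B C0 _: no change
surface: misipebemikibub

cell VEL=vo, CASE=mi, MOD=ol:
underlying: ni-pebem-fed
1. 0 -> i / C _ C: inserts after position(s) 7: nipebemifed
2. e -> o, i -> u / B C0 _: no change
surface: nipebemifed


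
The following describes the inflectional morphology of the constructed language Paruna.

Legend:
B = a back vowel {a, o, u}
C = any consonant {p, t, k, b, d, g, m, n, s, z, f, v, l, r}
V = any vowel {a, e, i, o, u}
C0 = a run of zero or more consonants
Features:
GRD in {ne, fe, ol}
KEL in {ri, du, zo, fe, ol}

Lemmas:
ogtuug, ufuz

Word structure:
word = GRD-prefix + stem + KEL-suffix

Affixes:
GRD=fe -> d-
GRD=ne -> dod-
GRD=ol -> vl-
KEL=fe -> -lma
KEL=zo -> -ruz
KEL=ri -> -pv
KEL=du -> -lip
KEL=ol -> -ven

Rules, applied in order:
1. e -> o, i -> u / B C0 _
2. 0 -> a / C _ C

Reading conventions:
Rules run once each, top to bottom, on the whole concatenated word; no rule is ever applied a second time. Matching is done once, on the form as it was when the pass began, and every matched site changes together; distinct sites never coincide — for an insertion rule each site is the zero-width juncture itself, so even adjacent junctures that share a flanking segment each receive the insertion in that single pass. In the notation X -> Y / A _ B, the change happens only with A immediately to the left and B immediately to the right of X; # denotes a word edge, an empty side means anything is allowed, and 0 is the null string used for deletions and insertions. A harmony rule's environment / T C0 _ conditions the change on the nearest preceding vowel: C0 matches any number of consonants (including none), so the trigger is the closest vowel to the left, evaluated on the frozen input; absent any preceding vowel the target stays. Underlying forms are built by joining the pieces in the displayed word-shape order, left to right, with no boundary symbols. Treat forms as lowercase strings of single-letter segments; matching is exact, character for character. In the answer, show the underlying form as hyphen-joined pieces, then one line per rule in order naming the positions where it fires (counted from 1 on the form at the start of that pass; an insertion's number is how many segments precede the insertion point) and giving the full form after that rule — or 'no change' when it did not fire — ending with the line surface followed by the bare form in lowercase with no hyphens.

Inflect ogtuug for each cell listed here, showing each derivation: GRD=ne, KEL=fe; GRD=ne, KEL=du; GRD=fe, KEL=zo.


cell GRD=ne, KEL=fe:
underlying: dod-ogtuug-lma
1. e -> o, i -> u / B C0 _: no change
2. 0 -> a / C _ C: inserts after position(s) 5, 9, 10: dodogatuugalama
surface: dodogatuugalama

cell GRD=ne, KEL=du:
underlying: dod-ogtuug-lip
1. e -> o, i -> u / B C0 _: fires at position(s) 11: dodogtuuglup
2. 0 -> a / C _ C: inserts after position(s) 5, 9: dodogatuugalup
surface: dodogatuugalup

cell GRD=fe, KEL=zo:
underlying: d-ogtuug-ruz
1. e -> o, i -> u / B C0 _: no change
2. 0 -> a / C _ C: inserts after position(s) 3, 7: dogatuugaruz
surface: dogatuugaruz


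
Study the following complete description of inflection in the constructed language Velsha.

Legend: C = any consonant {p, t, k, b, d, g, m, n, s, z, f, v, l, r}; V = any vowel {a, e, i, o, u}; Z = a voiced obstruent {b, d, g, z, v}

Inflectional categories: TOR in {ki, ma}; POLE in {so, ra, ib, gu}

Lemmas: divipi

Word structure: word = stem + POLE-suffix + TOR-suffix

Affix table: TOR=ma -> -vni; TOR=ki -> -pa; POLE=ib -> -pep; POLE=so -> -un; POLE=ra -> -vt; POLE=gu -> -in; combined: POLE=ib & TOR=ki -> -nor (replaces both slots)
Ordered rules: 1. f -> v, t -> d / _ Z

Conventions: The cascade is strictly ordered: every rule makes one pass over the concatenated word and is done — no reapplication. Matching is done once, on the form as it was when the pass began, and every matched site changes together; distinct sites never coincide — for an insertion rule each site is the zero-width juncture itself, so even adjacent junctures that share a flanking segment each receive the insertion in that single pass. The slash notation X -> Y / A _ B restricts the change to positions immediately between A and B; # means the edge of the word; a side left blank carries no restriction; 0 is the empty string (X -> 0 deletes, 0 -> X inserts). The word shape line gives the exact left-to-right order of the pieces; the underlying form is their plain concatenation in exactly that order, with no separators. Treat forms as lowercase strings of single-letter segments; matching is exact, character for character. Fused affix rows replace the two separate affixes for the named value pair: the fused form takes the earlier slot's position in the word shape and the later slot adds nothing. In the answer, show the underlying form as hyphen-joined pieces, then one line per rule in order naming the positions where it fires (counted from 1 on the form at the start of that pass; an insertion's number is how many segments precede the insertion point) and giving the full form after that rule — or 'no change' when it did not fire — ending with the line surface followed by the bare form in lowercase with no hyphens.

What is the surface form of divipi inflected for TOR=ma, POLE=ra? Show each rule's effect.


underlying: divipi-vt-vni
1. f -> v, t -> d / _ Z: fires at position(s) 8: divipivdvni
surface: divipivdvni


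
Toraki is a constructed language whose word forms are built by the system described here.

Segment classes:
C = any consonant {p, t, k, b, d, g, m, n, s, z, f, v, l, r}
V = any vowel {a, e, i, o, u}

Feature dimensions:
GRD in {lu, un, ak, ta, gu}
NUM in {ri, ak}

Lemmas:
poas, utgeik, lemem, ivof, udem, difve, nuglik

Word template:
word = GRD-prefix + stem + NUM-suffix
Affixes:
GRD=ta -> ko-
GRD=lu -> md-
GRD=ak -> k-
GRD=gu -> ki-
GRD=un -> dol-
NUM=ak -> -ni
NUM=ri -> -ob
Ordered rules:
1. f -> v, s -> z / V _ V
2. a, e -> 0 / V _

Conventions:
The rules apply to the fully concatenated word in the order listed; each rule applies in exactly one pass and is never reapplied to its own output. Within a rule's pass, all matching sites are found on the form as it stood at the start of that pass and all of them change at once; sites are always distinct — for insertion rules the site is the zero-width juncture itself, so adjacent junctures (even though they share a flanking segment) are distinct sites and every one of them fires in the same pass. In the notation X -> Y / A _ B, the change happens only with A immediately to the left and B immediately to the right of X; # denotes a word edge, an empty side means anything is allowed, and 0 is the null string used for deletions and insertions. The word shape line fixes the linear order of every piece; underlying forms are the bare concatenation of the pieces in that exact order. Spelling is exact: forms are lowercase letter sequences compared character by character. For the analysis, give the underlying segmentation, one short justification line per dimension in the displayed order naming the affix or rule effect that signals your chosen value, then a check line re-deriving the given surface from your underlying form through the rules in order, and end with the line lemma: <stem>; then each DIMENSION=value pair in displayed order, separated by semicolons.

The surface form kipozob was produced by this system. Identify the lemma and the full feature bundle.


underlying: ki-poas-ob
GRD=gu - signalled by the affix ki-
NUM=ri - signalled by the affix -ob
check: kipoasob -> kipoazob -> kipozob
lemma: poas; GRD=gu; NUM=ri


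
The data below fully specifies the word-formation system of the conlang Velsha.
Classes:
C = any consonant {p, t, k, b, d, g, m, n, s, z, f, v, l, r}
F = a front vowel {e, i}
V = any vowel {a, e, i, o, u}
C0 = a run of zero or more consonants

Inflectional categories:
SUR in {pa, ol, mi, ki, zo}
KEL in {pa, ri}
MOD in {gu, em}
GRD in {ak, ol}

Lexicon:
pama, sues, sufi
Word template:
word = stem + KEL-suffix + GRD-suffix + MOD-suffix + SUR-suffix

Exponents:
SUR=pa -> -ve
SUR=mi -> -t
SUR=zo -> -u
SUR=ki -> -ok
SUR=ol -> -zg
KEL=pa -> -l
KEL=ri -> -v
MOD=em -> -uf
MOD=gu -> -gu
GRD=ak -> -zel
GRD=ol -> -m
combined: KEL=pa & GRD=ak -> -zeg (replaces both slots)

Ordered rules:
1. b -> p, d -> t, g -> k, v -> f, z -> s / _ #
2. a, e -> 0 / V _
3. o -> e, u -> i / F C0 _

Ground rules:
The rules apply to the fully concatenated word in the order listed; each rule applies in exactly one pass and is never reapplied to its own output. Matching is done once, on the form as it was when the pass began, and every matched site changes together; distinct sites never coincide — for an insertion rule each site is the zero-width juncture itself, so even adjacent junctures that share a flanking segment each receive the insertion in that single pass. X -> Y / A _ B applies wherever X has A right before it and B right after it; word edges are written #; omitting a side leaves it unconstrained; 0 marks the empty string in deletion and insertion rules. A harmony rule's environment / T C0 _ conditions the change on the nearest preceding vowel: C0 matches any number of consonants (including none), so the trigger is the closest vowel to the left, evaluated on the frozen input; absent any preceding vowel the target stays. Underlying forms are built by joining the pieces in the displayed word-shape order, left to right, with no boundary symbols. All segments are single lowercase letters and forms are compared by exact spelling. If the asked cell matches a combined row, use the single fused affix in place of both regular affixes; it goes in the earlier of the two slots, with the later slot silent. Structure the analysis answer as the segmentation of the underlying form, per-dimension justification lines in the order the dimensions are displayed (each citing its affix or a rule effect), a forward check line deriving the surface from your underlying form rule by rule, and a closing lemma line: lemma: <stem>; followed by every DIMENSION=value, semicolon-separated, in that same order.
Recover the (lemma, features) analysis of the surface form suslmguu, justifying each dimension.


underlying: sues-l-m-gu-u
SUR=zo - signalled by the affix -u
KEL=pa - signalled by the affix -l
MOD=gu - signalled by the affix -gu
GRD=ol - signalled by the affix -m
check: sueslmguu -> sueslmguu -> suslmguu -> suslmguu
lemma: sues; SUR=zo; KEL=pa; MOD=gu; GRD=ol


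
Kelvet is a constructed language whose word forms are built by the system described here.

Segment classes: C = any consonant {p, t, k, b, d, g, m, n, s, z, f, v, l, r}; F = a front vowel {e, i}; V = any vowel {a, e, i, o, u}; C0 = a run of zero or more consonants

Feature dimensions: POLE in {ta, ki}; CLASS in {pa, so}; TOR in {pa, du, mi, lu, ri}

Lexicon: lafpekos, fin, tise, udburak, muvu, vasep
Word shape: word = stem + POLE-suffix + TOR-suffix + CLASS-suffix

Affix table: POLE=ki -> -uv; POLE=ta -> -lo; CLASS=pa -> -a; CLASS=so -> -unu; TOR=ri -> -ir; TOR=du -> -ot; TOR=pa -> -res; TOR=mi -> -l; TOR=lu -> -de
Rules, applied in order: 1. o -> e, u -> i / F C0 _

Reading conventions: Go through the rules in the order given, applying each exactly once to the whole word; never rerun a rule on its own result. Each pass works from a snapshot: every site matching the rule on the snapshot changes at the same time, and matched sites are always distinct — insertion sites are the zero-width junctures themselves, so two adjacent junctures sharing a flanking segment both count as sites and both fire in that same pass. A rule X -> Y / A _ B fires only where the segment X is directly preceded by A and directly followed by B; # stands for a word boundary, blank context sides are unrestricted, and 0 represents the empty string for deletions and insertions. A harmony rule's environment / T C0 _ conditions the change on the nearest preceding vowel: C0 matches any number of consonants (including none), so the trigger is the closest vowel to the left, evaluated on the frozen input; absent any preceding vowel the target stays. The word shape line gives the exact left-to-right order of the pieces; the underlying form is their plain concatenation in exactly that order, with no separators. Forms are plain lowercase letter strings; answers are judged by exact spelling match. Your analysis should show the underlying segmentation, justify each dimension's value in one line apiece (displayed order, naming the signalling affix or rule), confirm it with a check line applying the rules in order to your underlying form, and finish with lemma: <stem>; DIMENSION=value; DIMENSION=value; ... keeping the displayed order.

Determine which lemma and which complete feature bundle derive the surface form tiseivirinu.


underlying: tise-uv-ir-unu
POLE=ki - signalled by the affix -uv
CLASS=so - signalled by the affix -unu
TOR=ri - signalled by the affix -ir
check: tiseuvirunu -> tiseivirinu
lemma: tise; POLE=ki; CLASS=so; TOR=ri


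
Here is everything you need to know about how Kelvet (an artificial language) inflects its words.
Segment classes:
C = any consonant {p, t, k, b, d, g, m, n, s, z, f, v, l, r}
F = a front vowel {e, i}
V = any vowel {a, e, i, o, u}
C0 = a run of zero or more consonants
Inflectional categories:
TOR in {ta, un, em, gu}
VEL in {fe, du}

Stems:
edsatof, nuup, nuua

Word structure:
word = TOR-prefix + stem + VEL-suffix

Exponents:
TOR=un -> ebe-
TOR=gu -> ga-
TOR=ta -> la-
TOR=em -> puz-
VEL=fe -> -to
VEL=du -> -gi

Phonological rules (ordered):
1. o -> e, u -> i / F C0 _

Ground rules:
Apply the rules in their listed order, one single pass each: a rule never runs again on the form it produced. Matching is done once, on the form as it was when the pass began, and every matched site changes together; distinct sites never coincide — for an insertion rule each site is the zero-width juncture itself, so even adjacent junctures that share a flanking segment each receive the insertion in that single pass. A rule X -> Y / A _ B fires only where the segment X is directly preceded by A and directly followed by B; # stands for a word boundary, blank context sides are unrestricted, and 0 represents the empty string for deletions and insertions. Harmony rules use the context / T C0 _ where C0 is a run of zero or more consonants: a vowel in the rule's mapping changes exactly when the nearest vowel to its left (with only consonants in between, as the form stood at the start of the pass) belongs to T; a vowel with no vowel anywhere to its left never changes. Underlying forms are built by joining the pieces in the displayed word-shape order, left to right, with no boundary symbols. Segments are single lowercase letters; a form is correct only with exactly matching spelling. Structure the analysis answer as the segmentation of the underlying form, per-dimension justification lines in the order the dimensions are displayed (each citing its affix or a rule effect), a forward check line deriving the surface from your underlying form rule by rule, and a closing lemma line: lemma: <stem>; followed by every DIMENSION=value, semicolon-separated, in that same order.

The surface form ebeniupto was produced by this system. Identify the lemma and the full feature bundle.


underlying: ebe-nuup-to
TOR=un - signalled by the affix ebe-
VEL=fe - signalled by the affix -to
check: ebenuupto -> ebeniupto
lemma: nuup; TOR=un; VEL=fe


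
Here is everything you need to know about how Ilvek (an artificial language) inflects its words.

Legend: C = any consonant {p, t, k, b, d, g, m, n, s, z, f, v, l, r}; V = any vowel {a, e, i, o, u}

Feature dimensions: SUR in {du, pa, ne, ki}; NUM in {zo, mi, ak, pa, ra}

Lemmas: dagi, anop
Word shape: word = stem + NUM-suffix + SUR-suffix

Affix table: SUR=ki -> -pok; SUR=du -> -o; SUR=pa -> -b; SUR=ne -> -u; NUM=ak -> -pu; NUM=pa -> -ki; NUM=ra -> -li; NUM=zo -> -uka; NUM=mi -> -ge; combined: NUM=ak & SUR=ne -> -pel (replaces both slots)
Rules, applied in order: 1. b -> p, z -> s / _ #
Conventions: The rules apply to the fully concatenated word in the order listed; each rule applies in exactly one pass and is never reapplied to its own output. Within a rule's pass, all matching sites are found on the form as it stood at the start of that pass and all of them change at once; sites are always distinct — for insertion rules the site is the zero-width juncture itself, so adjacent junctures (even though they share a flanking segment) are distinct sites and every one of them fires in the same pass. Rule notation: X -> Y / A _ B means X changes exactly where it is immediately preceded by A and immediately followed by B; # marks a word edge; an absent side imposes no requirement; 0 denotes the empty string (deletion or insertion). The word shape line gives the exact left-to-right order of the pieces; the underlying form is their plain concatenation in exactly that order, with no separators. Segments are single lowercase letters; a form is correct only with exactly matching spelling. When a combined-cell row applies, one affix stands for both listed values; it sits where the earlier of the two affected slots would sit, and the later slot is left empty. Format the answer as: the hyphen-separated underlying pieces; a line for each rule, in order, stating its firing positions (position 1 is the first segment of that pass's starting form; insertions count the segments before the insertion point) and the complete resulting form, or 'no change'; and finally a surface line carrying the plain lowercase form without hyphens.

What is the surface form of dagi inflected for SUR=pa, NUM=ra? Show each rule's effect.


underlying: dagi-li-b
1. b -> p, z -> s / _ #: fires at position(s) 7: dagilip
surface: dagilip


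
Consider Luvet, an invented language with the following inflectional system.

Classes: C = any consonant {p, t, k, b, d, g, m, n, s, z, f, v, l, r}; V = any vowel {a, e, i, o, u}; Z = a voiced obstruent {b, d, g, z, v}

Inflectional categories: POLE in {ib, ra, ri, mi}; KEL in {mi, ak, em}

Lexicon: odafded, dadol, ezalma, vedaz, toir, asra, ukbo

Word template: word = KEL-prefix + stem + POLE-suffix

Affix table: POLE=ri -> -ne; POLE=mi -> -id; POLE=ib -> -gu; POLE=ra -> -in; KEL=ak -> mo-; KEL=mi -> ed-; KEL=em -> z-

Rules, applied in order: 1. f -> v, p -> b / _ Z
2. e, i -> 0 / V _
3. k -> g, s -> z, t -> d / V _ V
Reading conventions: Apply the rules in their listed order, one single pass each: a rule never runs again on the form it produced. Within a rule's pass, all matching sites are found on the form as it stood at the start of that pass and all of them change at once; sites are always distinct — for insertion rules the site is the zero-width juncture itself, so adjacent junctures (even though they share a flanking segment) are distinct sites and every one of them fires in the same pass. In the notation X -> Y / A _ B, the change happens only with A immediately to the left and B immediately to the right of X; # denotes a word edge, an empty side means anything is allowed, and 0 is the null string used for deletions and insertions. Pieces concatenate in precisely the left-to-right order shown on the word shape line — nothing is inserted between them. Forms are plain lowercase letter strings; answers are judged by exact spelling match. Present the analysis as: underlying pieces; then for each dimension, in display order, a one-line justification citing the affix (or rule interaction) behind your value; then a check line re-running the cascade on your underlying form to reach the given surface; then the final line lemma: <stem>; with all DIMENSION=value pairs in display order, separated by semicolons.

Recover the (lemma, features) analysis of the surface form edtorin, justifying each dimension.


underlying: ed-toir-in
POLE=ra - signalled by the affix -in
KEL=mi - signalled by the affix ed-
check: edtoirin -> edtoirin -> edtorin -> edtorin
lemma: toir; POLE=ra; KEL=mi


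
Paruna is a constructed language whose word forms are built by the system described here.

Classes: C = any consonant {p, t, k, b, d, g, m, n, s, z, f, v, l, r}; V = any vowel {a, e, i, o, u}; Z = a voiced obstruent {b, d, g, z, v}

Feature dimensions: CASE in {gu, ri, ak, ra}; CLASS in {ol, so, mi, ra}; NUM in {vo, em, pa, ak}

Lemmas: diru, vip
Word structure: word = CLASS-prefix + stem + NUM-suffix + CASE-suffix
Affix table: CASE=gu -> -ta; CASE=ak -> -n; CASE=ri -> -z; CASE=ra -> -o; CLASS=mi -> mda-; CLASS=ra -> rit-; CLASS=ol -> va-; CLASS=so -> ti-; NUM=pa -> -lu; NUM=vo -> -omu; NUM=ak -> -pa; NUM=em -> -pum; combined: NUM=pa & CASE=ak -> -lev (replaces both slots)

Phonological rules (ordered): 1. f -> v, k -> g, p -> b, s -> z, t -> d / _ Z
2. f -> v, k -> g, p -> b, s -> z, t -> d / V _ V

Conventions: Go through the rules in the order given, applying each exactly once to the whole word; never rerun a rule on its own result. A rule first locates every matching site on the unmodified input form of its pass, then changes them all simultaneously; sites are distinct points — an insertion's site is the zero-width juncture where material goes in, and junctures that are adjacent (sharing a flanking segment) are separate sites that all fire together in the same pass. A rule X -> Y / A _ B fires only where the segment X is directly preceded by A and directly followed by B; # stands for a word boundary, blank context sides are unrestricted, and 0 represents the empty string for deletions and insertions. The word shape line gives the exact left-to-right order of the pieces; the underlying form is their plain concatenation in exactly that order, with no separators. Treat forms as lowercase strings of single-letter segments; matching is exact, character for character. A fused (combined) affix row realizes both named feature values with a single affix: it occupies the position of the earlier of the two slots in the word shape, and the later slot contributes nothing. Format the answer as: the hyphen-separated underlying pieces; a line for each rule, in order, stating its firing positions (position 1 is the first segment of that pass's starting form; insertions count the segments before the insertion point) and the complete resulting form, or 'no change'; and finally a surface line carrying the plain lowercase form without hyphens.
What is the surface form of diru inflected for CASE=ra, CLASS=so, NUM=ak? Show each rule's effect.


underlying: ti-diru-pa-o
1. f -> v, k -> g, p -> b, s -> z, t -> d / _ Z: no change
2. f -> v, k -> g, p -> b, s -> z, t -> d / V _ V: fires at position(s) 7: tidirubao
surface: tidirubao


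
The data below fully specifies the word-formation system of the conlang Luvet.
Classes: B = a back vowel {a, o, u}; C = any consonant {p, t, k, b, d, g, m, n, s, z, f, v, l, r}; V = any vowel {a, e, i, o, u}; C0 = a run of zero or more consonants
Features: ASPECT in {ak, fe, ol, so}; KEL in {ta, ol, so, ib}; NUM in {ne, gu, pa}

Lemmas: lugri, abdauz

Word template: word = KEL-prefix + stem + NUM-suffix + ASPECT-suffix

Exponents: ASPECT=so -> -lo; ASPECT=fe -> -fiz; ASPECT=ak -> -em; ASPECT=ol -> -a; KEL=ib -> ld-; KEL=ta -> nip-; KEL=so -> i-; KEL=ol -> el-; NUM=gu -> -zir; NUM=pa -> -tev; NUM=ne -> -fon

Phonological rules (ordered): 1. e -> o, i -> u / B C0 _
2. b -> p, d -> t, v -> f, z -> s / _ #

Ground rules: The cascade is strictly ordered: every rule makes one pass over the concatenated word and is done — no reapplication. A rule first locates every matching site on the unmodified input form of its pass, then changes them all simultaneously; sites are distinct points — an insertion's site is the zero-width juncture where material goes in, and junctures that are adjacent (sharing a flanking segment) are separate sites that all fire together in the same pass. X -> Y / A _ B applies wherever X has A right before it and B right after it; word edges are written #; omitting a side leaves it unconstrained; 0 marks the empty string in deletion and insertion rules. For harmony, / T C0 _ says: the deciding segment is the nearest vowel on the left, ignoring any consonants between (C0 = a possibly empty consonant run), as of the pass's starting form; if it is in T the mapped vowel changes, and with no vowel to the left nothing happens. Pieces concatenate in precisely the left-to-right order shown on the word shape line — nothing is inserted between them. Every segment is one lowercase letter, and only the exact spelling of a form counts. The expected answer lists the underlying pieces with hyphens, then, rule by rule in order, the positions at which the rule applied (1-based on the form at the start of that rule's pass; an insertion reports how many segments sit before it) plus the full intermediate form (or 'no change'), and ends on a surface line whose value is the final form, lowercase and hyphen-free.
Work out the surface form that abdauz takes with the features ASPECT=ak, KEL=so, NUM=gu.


underlying: i-abdauz-zir-em
1. e -> o, i -> u / B C0 _: fires at position(s) 9: iabdauzzurem
2. b -> p, d -> t, v -> f, z -> s / _ #: no change
surface: iabdauzzurem


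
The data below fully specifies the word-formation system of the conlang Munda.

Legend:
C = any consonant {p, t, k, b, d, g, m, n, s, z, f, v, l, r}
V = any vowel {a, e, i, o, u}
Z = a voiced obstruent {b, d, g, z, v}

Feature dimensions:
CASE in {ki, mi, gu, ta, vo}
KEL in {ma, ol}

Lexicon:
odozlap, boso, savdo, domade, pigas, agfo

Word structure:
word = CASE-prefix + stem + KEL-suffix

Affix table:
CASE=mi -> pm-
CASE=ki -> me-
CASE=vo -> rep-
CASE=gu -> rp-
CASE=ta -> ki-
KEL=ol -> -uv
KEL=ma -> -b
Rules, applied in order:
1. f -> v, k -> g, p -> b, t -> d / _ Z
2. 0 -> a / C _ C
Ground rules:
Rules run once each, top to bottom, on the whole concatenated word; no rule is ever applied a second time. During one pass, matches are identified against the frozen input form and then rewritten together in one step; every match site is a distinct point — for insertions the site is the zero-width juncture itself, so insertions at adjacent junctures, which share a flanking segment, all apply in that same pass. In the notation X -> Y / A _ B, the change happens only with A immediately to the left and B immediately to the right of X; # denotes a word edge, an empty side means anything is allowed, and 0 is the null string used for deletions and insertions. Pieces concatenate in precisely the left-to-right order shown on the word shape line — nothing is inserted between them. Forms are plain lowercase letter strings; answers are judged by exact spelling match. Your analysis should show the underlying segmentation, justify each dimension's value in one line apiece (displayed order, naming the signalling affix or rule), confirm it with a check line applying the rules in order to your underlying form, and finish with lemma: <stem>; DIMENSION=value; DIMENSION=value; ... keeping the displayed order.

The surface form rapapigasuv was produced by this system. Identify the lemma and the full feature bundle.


underlying: rp-pigas-uv
CASE=gu - signalled by the affix rp-
KEL=ol - signalled by the affix -uv
check: rppigasuv -> rppigasuv -> rapapigasuv
lemma: pigas; CASE=gu; KEL=ol


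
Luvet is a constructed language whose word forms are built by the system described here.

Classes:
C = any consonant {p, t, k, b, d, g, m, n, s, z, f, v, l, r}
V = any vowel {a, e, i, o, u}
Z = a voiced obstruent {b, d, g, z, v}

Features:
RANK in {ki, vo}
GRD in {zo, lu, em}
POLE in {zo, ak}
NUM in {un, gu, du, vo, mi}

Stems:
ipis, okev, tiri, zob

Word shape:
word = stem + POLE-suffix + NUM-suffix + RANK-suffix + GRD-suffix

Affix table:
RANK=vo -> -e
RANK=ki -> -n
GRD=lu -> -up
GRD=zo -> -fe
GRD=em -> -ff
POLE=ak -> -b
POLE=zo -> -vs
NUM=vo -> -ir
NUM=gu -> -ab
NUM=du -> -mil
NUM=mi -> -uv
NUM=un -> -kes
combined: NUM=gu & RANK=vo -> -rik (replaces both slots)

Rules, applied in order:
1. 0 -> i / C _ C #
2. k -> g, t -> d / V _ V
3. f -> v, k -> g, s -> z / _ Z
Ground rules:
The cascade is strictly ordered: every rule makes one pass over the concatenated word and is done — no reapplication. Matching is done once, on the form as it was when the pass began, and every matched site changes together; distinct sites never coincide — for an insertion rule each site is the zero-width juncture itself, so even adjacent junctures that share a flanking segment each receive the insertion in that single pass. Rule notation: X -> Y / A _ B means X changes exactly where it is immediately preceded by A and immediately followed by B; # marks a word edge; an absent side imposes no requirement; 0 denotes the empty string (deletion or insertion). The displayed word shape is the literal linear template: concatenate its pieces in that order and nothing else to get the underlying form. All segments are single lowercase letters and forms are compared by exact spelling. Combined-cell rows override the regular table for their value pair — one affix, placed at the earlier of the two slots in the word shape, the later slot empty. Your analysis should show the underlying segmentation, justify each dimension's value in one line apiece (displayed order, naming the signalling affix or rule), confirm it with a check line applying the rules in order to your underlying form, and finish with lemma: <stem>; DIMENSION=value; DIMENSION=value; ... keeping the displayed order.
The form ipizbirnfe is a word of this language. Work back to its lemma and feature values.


underlying: ipis-b-ir-n-fe
RANK=ki - signalled by the affix -n
GRD=zo - signalled by the affix -fe
POLE=ak - signalled by the affix -b
NUM=vo - signalled by the affix -ir
check: ipisbirnfe -> ipisbirnfe -> ipisbirnfe -> ipizbirnfe
lemma: ipis; RANK=ki; GRD=zo; POLE=ak; NUM=vo
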